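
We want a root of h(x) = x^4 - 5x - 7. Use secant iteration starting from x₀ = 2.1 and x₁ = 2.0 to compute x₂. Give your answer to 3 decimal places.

h(2.1) = 1.94810, h(2.0) = -1.00000
x₂ = 2.00000 − (-1.00000)·(2.00000 − 2.10000) / (-1.00000 − 1.94810) = 2.00000 − (0.10000)/(-2.94810) = 2.03392

2.034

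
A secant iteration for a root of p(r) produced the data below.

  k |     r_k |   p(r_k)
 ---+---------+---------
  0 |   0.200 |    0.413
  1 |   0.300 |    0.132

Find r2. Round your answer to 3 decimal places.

0.347

r2 = 0.300 − 0.132·(0.300 − 0.200) / (0.132 − 0.413)
   = 0.300 − (0.01320)/(-0.28100) = 0.34698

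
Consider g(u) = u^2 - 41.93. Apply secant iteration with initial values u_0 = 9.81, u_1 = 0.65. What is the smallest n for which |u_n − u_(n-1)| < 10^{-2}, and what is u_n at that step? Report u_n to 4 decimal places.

g(9.81) = 54.306100, g(0.65) = -41.507500
u_2 = 0.650000 − (-41.507500)·(-9.160000)/(-95.813600) = 4.618212;  |Δ| = 3.968212
g(4.618212) = -20.602116
u_3 = 4.618212 − (-20.602116)·(3.968212)/(20.905384) = 8.528859;  |Δ| = 3.910646
g(8.528859) = 30.811431
u_4 = 8.528859 − 30.811431·(3.910646)/(51.413547) = 6.185262;  |Δ| = 2.343597
g(6.185262) = -3.672533
u_5 = 6.185262 − (-3.672533)·(-2.343597)/(-34.483964) = 6.434855;  |Δ| = 0.249592
g(6.434855) = -0.522648
u_6 = 6.434855 − (-0.522648)·(0.249592)/(3.149885) = 6.476268;  |Δ| = 0.041414
g(6.476268) = 0.012052
u_7 = 6.476268 − 0.012052·(0.041414)/(0.534699) = 6.475335;  |Δ| = 0.000933
|u_7 − u_6| = 0.000933 < 10^{-2}

n = 7, u_n = 6.4753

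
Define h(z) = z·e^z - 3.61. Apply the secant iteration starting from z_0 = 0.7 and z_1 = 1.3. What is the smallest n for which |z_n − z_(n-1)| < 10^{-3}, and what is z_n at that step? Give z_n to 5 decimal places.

n = 5, z_n = 1.14676

h(0.7) = -2.2003731, h(1.3) = 1.1600857
z_2 = 1.3000000 − 1.1600857·(0.6000000)/(3.3604588) = 1.0928701;  |Δ| = 0.2071299
h(1.0928701) = -0.3501620
z_3 = 1.0928701 − (-0.3501620)·(-0.2071299)/(-1.5102477) = 1.1408947;  |Δ| = 0.0480246
h(1.1408947) = -0.0394934
z_4 = 1.1408947 − (-0.0394934)·(0.0480246)/(0.3106686) = 1.1469998;  |Δ| = 0.0061051
h(1.1469998) = 0.0015947
z_5 = 1.1469998 − 0.0015947·(0.0061051)/(0.0410881) = 1.1467628;  |Δ| = 0.0002369
|z_5 − z_4| = 0.0002369 < 10^{-3}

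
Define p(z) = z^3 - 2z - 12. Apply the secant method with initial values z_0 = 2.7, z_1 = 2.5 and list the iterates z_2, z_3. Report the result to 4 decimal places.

2.5752, 2.5794

p(2.7) = 2.283000, p(2.5) = -1.375000
z_2 = 2.500000 − (-1.375000)·(2.500000 − 2.700000) / (-1.375000 − 2.283000) = 2.500000 − (0.275000)/(-3.658000) = 2.575178
p(2.575178) = -0.072961
z_3 = 2.575178 − (-0.072961)·(2.575178 − 2.500000) / (-0.072961 − (-1.375000)) = 2.575178 − (-0.005485)/(1.302039) = 2.579390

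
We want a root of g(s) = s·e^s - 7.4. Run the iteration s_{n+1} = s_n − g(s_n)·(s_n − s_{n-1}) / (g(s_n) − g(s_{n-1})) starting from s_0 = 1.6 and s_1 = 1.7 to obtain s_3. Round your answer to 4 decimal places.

1.5584

g(1.6) = 0.524852, g(1.7) = 1.905711
s_2 = 1.700000 − 1.905711·(1.700000 − 1.600000) / (1.905711 − 0.524852) = 1.700000 − (0.190571)/(1.380859) = 1.561991
g(1.561991) = 0.048049
s_3 = 1.561991 − 0.048049·(1.561991 − 1.700000) / (0.048049 − 1.905711) = 1.561991 − (-0.006631)/(-1.857661) = 1.558421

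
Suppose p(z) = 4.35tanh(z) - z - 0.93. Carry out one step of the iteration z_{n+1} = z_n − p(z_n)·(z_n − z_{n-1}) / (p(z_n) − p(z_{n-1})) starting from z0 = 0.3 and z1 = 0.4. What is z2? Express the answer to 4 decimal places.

p(0.3) = 0.037210, p(0.4) = 0.322778
z2 = 0.400000 − 0.322778·(0.400000 − 0.300000) / (0.322778 − 0.037210) = 0.400000 − (0.032278)/(0.285568) = 0.286970

0.2870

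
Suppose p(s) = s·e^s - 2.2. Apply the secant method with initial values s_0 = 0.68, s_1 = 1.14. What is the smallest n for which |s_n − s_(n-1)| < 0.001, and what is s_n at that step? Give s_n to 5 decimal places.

p(0.68) = -0.8577631, p(1.14) = 1.3645159
s_2 = 1.1400000 − 1.3645159·(0.4600000)/(2.2222791) = 0.8575524;  |Δ| = 0.2824476
p(0.8575524) = -0.1784198
s_3 = 0.8575524 − (-0.1784198)·(-0.2824476)/(-1.5429358) = 0.8902137;  |Δ| = 0.0326613
p(0.8902137) = -0.0317509
s_4 = 0.8902137 − (-0.0317509)·(0.0326613)/(0.1466689) = 0.8972842;  |Δ| = 0.0070705
p(0.8972842) = 0.0009776
s_5 = 0.8972842 − 0.0009776·(0.0070705)/(0.0327285) = 0.8970730;  |Δ| = 0.0002112
|s_5 − s_4| = 0.0002112 < 0.001

n = 5, s_n = 0.89707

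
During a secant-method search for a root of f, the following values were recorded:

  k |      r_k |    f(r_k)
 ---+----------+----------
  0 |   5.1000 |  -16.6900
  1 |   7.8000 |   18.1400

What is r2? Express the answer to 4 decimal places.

r2 = 7.8000 − 18.1400·(7.8000 − 5.1000) / (18.1400 − (-16.6900))
   = 7.8000 − (48.978000)/(34.830000) = 6.393798

6.3938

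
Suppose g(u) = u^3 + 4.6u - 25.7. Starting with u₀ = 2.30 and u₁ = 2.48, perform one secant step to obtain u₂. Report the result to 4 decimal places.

g(2.30) = -2.953000, g(2.48) = 0.960992
u₂ = 2.480000 − 0.960992·(2.480000 − 2.300000) / (0.960992 − (-2.953000)) = 2.480000 − (0.172979)/(3.913992) = 2.435805

2.4358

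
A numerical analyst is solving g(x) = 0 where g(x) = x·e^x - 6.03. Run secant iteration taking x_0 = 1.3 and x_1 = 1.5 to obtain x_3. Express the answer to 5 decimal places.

g(1.3) = -1.2599143, g(1.5) = 0.6925336
x_2 = 1.5000000 − 0.6925336·(1.5000000 − 1.3000000) / (0.6925336 − (-1.2599143)) = 1.5000000 − (0.1385067)/(1.9524479) = 1.4290600
g(1.4290600) = -0.0639991
x_3 = 1.4290600 − (-0.0639991)·(1.4290600 − 1.5000000) / (-0.0639991 − 0.6925336) = 1.4290600 − (0.0045401)/(-0.7565328) = 1.4350612

1.43506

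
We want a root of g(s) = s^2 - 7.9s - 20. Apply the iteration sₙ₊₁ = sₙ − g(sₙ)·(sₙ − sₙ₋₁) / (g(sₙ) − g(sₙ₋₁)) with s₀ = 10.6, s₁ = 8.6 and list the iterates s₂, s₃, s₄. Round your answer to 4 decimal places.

9.8372, 9.9267, 9.9167

g(10.6) = 8.620000, g(8.6) = -13.980000
s₂ = 8.600000 − (-13.980000)·(8.600000 − 10.600000) / (-13.980000 − 8.620000) = 8.600000 − (27.960000)/(-22.600000) = 9.837168
g(9.837168) = -0.943751
s₃ = 9.837168 − (-0.943751)·(9.837168 − 8.600000) / (-0.943751 − (-13.980000)) = 9.837168 − (-1.167579)/(13.036249) = 9.926732
g(9.926732) = 0.118827
s₄ = 9.926732 − 0.118827·(9.926732 − 9.837168) / (0.118827 − (-0.943751)) = 9.926732 − (0.010643)/(1.062579) = 9.916716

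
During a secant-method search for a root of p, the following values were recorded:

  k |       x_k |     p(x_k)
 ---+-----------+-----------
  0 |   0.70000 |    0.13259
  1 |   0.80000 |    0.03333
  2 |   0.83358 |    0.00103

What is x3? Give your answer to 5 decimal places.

0.83465

x3 = 0.83358 − 0.00103·(0.83358 − 0.80000) / (0.00103 − 0.03333)
   = 0.83358 − (0.0000346)/(-0.0323000) = 0.8346508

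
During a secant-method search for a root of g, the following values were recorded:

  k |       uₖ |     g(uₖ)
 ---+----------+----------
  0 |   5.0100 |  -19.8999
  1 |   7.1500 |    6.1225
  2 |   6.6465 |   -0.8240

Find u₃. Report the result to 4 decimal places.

6.7062

u₃ = 6.6465 − (-0.8240)·(6.6465 − 7.1500) / (-0.8240 − 6.1225)
   = 6.6465 − (0.414884)/(-6.946500) = 6.706226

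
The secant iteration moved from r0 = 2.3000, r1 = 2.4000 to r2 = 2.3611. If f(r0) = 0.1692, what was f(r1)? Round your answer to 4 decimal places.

The secant line through (2.3000, 0.1692) and (2.4000, f(r1)) crosses zero at r2 = 2.3611.
So (2.3000, 0.1692), (2.4000, f(r1)), (2.3611, 0) are collinear:
f(r1) = 0.1692 · (2.4000 − 2.3611) / (2.3000 − 2.3611) = 0.1692 · (0.038900)/(-0.061100) = -0.107723

-0.1077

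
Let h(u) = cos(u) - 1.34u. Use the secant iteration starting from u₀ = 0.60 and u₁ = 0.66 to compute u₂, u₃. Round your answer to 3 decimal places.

0.611, 0.611

h(0.60) = 0.02134, h(0.66) = -0.09441
u₂ = 0.66000 − (-0.09441)·(0.66000 − 0.60000) / (-0.09441 − 0.02134) = 0.66000 − (-0.00566)/(-0.11574) = 0.61106
h(0.61106) = 0.00022
u₃ = 0.61106 − 0.00022·(0.61106 − 0.66000) / (0.00022 − (-0.09441)) = 0.61106 − (-0.00001)/(0.09463) = 0.61117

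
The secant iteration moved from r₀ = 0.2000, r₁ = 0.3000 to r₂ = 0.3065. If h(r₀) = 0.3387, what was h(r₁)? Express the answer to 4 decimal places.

The secant line through (0.2000, 0.3387) and (0.3000, h(r₁)) crosses zero at r₂ = 0.3065.
So (0.2000, 0.3387), (0.3000, h(r₁)), (0.3065, 0) are collinear:
h(r₁) = 0.3387 · (0.3000 − 0.3065) / (0.2000 − 0.3065) = 0.3387 · (-0.006500)/(-0.106500) = 0.020672

0.0207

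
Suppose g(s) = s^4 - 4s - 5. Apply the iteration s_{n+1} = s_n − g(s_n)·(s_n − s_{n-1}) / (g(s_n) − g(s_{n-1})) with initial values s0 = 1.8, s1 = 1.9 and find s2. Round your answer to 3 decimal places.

g(1.8) = -1.70240, g(1.9) = 0.43210
s2 = 1.90000 − 0.43210·(1.90000 − 1.80000) / (0.43210 − (-1.70240)) = 1.90000 − (0.04321)/(2.13450) = 1.87976

1.880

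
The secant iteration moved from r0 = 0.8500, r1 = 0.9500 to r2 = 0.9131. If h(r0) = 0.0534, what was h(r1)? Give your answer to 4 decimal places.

-0.0312

The secant line through (0.8500, 0.0534) and (0.9500, h(r1)) crosses zero at r2 = 0.9131.
So (0.8500, 0.0534), (0.9500, h(r1)), (0.9131, 0) are collinear:
h(r1) = 0.0534 · (0.9500 − 0.9131) / (0.8500 − 0.9131) = 0.0534 · (0.036900)/(-0.063100) = -0.031228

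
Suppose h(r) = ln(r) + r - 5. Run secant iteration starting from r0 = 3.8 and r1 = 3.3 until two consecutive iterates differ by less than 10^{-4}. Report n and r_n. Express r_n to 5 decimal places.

h(3.8) = 0.1350011, h(3.3) = -0.5060775
r2 = 3.3000000 − (-0.5060775)·(-0.5000000)/(-0.6410786) = 3.6947079;  |Δ| = 0.3947079
h(3.6947079) = 0.0016094
r3 = 3.6947079 − 0.0016094·(0.3947079)/(0.5076869) = 3.6934567;  |Δ| = 0.0012512
h(3.6934567) = 0.0000194
r4 = 3.6934567 − 0.0000194·(-0.0012512)/(-0.0015899) = 3.6934414;  |Δ| = 0.0000153
|r4 − r3| = 0.0000153 < 10^{-4}

n = 4, r_n = 3.69344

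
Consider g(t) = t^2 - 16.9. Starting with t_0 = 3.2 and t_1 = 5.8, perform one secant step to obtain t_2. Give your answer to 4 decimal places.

g(3.2) = -6.660000, g(5.8) = 16.740000
t_2 = 5.800000 − 16.740000·(5.800000 − 3.200000) / (16.740000 − (-6.660000)) = 5.800000 − (43.524000)/(23.400000) = 3.940000

3.9400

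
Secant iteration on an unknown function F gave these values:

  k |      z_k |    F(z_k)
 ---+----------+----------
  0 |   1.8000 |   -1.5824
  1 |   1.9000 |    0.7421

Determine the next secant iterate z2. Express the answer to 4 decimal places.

1.8681

z2 = 1.9000 − 0.7421·(1.9000 − 1.8000) / (0.7421 − (-1.5824))
   = 1.9000 − (0.074210)/(2.324500) = 1.868075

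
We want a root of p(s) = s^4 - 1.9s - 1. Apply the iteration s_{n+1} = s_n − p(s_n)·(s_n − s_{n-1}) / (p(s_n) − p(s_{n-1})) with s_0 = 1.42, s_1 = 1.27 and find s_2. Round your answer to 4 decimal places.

p(1.42) = 0.367869, p(1.27) = -0.811554
s_2 = 1.270000 − (-0.811554)·(1.270000 − 1.420000) / (-0.811554 − 0.367869) = 1.270000 − (0.121733)/(-1.179423) = 1.373214

1.3732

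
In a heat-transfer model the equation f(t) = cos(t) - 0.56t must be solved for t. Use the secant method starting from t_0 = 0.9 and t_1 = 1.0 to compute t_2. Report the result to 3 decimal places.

0.986

f(0.9) = 0.11761, f(1.0) = -0.01970
t_2 = 1.00000 − (-0.01970)·(1.00000 − 0.90000) / (-0.01970 − 0.11761) = 1.00000 − (-0.00197)/(-0.13731) = 0.98565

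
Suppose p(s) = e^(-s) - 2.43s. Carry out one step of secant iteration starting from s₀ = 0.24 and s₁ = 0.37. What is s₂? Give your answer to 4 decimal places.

p(0.24) = 0.203428, p(0.37) = -0.208366
s₂ = 0.370000 − (-0.208366)·(0.370000 − 0.240000) / (-0.208366 − 0.203428) = 0.370000 − (-0.027088)/(-0.411794) = 0.304221

0.3042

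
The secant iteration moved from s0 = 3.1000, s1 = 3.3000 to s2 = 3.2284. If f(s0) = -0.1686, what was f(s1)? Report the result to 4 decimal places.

The secant line through (3.1000, -0.1686) and (3.3000, f(s1)) crosses zero at s2 = 3.2284.
So (3.1000, -0.1686), (3.3000, f(s1)), (3.2284, 0) are collinear:
f(s1) = -0.1686 · (3.3000 − 3.2284) / (3.1000 − 3.2284) = -0.1686 · (0.071600)/(-0.128400) = 0.094017

0.0940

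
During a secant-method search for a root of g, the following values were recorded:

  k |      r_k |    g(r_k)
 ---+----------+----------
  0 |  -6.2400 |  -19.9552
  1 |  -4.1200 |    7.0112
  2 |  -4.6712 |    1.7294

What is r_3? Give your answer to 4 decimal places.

-4.8517

r_3 = -4.6712 − 1.7294·(-4.6712 − (-4.1200)) / (1.7294 − 7.0112)
   = -4.6712 − (-0.953245)/(-5.281800) = -4.851677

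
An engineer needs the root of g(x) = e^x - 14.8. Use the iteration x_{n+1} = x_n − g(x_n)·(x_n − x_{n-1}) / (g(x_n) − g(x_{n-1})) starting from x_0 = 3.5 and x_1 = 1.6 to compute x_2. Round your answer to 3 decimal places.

g(3.5) = 18.31545, g(1.6) = -9.84697
x_2 = 1.60000 − (-9.84697)·(1.60000 − 3.50000) / (-9.84697 − 18.31545) = 1.60000 − (18.70924)/(-28.16242) = 2.26433

2.264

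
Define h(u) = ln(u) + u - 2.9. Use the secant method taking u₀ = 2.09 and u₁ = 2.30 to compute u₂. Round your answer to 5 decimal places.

h(2.09) = -0.0728359, h(2.30) = 0.2329091
u₂ = 2.3000000 − 0.2329091·(2.3000000 − 2.0900000) / (0.2329091 − (-0.0728359)) = 2.3000000 − (0.0489109)/(0.3057451) = 2.1400271

2.14003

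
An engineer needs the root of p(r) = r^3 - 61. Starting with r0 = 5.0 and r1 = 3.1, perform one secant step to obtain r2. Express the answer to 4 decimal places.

3.7228

p(5.0) = 64.000000, p(3.1) = -31.209000
r2 = 3.100000 − (-31.209000)·(3.100000 − 5.000000) / (-31.209000 − 64.000000) = 3.100000 − (59.297100)/(-95.209000) = 3.722810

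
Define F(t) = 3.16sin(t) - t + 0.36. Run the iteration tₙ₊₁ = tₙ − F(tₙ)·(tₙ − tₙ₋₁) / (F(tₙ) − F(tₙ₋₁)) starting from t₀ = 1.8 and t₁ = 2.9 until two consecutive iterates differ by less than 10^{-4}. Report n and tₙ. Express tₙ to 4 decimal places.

n = 6, tₙ = 2.4281

F(1.8) = 1.637359, F(2.9) = -1.783972
t₂ = 2.900000 − (-1.783972)·(1.100000)/(-3.421331) = 2.326431;  |Δ| = 0.573569
F(2.326431) = 0.333532
t₃ = 2.326431 − 0.333532·(-0.573569)/(2.117504) = 2.416775;  |Δ| = 0.090344
F(2.416775) = 0.038302
t₄ = 2.416775 − 0.038302·(0.090344)/(-0.295231) = 2.428496;  |Δ| = 0.011721
F(2.428496) = -0.001289
t₅ = 2.428496 − (-0.001289)·(0.011721)/(-0.039591) = 2.428114;  |Δ| = 0.000382
F(2.428114) = 0.000004
t₆ = 2.428114 − 0.000004·(-0.000382)/(0.001294) = 2.428115;  |Δ| = 0.000001
|t₆ − t₅| = 0.000001 < 10^{-4}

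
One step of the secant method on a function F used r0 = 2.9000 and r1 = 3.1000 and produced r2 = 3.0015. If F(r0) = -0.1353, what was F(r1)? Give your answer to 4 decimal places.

The secant line through (2.9000, -0.1353) and (3.1000, F(r1)) crosses zero at r2 = 3.0015.
So (2.9000, -0.1353), (3.1000, F(r1)), (3.0015, 0) are collinear:
F(r1) = -0.1353 · (3.1000 − 3.0015) / (2.9000 − 3.0015) = -0.1353 · (0.098500)/(-0.101500) = 0.131301

0.1313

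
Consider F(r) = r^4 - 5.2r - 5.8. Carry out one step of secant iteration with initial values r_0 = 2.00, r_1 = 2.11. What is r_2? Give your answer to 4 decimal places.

F(2.00) = -0.200000, F(2.11) = 3.049194
r_2 = 2.110000 − 3.049194·(2.110000 − 2.000000) / (3.049194 − (-0.200000)) = 2.110000 − (0.335411)/(3.249194) = 2.006771

2.0068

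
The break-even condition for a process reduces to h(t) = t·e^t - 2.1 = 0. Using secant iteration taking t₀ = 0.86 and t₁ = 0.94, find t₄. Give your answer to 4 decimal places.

0.8752

h(0.86) = -0.067682, h(0.94) = 0.306383
t₂ = 0.940000 − 0.306383·(0.940000 − 0.860000) / (0.306383 − (-0.067682)) = 0.940000 − (0.024511)/(0.374064) = 0.874475
h(0.874475) = -0.003345
t₃ = 0.874475 − (-0.003345)·(0.874475 − 0.940000) / (-0.003345 − 0.306383) = 0.874475 − (0.000219)/(-0.309728) = 0.875183
h(0.875183) = -0.000163
t₄ = 0.875183 − (-0.000163)·(0.875183 − 0.874475) / (-0.000163 − (-0.003345)) = 0.875183 − (0.000000)/(0.003182) = 0.875219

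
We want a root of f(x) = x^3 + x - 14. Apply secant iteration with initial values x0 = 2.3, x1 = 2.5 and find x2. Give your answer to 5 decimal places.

f(2.3) = 0.4670000, f(2.5) = 4.1250000
x2 = 2.5000000 − 4.1250000·(2.5000000 − 2.3000000) / (4.1250000 − 0.4670000) = 2.5000000 − (0.8250000)/(3.6580000) = 2.2744669

2.27447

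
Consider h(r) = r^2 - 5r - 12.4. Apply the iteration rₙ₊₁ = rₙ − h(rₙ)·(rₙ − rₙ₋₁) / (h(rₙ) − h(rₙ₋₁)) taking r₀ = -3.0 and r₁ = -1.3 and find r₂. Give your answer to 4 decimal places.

h(-3.0) = 11.600000, h(-1.3) = -4.210000
r₂ = -1.300000 − (-4.210000)·(-1.300000 − (-3.000000)) / (-4.210000 − 11.600000) = -1.300000 − (-7.157000)/(-15.810000) = -1.752688

-1.7527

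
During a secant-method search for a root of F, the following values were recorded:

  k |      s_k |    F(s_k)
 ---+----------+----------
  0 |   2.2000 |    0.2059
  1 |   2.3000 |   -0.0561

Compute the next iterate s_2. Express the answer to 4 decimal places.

2.2786

s_2 = 2.3000 − (-0.0561)·(2.3000 − 2.2000) / (-0.0561 − 0.2059)
   = 2.3000 − (-0.005610)/(-0.262000) = 2.278588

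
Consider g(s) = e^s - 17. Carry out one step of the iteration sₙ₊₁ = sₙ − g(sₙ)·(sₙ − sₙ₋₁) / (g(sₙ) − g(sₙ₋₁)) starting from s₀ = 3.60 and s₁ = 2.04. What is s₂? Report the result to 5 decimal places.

g(3.60) = 19.5982344, g(2.04) = -9.3093908
s₂ = 2.0400000 − (-9.3093908)·(2.0400000 − 3.6000000) / (-9.3093908 − 19.5982344) = 2.0400000 − (14.5226496)/(-28.9076252) = 2.5423813

2.54238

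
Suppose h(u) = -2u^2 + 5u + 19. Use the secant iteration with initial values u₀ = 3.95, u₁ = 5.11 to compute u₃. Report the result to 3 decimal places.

h(3.95) = 7.54500, h(5.11) = -7.67420
u₂ = 5.11000 − (-7.67420)·(5.11000 − 3.95000) / (-7.67420 − 7.54500) = 5.11000 − (-8.90207)/(-15.21920) = 4.52508
h(4.52508) = 0.67275
u₃ = 4.52508 − 0.67275·(4.52508 − 5.11000) / (0.67275 − (-7.67420)) = 4.52508 − (-0.39351)/(8.34695) = 4.57222

4.572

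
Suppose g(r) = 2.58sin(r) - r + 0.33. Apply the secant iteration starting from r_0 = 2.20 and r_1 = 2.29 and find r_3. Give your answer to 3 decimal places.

2.283

g(2.20) = 0.21592, g(2.29) = -0.01899
r_2 = 2.29000 − (-0.01899)·(2.29000 − 2.20000) / (-0.01899 − 0.21592) = 2.29000 − (-0.00171)/(-0.23491) = 2.28273
g(2.28273) = 0.00060
r_3 = 2.28273 − 0.00060·(2.28273 − 2.29000) / (0.00060 − (-0.01899)) = 2.28273 − (0.00000)/(0.01959) = 2.28295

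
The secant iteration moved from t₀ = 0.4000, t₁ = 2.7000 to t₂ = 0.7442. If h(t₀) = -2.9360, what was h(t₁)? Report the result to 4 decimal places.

16.6828

The secant line through (0.4000, -2.9360) and (2.7000, h(t₁)) crosses zero at t₂ = 0.7442.
So (0.4000, -2.9360), (2.7000, h(t₁)), (0.7442, 0) are collinear:
h(t₁) = -2.9360 · (2.7000 − 0.7442) / (0.4000 − 0.7442) = -2.9360 · (1.955800)/(-0.344200) = 16.682826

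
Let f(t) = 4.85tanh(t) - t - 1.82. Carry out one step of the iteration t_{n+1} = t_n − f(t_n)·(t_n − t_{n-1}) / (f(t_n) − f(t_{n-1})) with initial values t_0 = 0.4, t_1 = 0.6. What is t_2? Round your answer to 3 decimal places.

0.534

f(0.4) = -0.37725, f(0.6) = 0.18469
t_2 = 0.60000 − 0.18469·(0.60000 − 0.40000) / (0.18469 − (-0.37725)) = 0.60000 − (0.03694)/(0.56194) = 0.53427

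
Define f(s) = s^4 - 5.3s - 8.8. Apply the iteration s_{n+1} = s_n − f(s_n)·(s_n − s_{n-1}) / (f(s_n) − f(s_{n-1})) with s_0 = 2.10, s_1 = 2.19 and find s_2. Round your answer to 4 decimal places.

f(2.10) = -0.481900, f(2.19) = 2.595575
s_2 = 2.190000 − 2.595575·(2.190000 − 2.100000) / (2.595575 − (-0.481900)) = 2.190000 − (0.233602)/(3.077475) = 2.114093

2.1141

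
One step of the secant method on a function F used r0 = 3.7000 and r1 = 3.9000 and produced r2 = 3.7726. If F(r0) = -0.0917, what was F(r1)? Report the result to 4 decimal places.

0.1609

The secant line through (3.7000, -0.0917) and (3.9000, F(r1)) crosses zero at r2 = 3.7726.
So (3.7000, -0.0917), (3.9000, F(r1)), (3.7726, 0) are collinear:
F(r1) = -0.0917 · (3.9000 − 3.7726) / (3.7000 − 3.7726) = -0.0917 · (0.127400)/(-0.072600) = 0.160917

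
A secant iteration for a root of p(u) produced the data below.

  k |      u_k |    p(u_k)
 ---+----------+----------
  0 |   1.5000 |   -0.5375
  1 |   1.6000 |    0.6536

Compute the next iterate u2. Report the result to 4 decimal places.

u2 = 1.6000 − 0.6536·(1.6000 − 1.5000) / (0.6536 − (-0.5375))
   = 1.6000 − (0.065360)/(1.191100) = 1.545126

1.5451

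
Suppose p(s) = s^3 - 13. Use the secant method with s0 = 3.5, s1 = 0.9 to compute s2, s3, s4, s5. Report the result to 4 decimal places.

p(3.5) = 29.875000, p(0.9) = -12.271000
s2 = 0.900000 − (-12.271000)·(0.900000 − 3.500000) / (-12.271000 − 29.875000) = 0.900000 − (31.904600)/(-42.146000) = 1.657002
p(1.657002) = -8.450444
s3 = 1.657002 − (-8.450444)·(1.657002 − 0.900000) / (-8.450444 − (-12.271000)) = 1.657002 − (-6.397002)/(3.820556) = 3.331366
p(3.331366) = 23.971503
s4 = 3.331366 − 23.971503·(3.331366 − 1.657002) / (23.971503 − (-8.450444)) = 3.331366 − (40.137030)/(32.421948) = 2.093408
p(2.093408) = -3.825945
s5 = 2.093408 − (-3.825945)·(2.093408 − 3.331366) / (-3.825945 − 23.971503) = 2.093408 − (4.736361)/(-27.797448) = 2.263796

1.6570, 3.3314, 2.0934, 2.2638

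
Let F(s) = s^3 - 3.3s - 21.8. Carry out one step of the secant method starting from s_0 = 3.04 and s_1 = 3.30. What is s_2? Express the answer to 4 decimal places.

3.1791

F(3.04) = -3.737536, F(3.30) = 3.247000
s_2 = 3.300000 − 3.247000·(3.300000 − 3.040000) / (3.247000 − (-3.737536)) = 3.300000 − (0.844220)/(6.984536) = 3.179130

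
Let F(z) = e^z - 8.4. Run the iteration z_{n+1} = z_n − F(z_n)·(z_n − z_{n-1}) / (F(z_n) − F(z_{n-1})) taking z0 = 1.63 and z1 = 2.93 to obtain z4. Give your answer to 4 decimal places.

F(1.63) = -3.296125, F(2.93) = 10.327630
z2 = 2.930000 − 10.327630·(2.930000 − 1.630000) / (10.327630 − (-3.296125)) = 2.930000 − (13.425920)/(13.623756) = 1.944521
F(1.944521) = -1.409714
z3 = 1.944521 − (-1.409714)·(1.944521 − 2.930000) / (-1.409714 − 10.327630) = 1.944521 − (1.389243)/(-11.737345) = 2.062882
F(2.062882) = -0.531383
z4 = 2.062882 − (-0.531383)·(2.062882 − 1.944521) / (-0.531383 − (-1.409714)) = 2.062882 − (-0.062895)/(0.878332) = 2.134490

2.1345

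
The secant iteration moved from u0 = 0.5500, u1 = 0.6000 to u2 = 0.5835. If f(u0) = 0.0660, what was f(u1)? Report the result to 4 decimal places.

The secant line through (0.5500, 0.0660) and (0.6000, f(u1)) crosses zero at u2 = 0.5835.
So (0.5500, 0.0660), (0.6000, f(u1)), (0.5835, 0) are collinear:
f(u1) = 0.0660 · (0.6000 − 0.5835) / (0.5500 − 0.5835) = 0.0660 · (0.016500)/(-0.033500) = -0.032507

-0.0325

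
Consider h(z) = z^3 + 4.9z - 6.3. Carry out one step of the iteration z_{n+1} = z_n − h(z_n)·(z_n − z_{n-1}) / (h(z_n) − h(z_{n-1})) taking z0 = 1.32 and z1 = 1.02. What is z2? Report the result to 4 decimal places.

h(1.32) = 2.467968, h(1.02) = -0.240792
z2 = 1.020000 − (-0.240792)·(1.020000 − 1.320000) / (-0.240792 − 2.467968) = 1.020000 − (0.072238)/(-2.708760) = 1.046668

1.0467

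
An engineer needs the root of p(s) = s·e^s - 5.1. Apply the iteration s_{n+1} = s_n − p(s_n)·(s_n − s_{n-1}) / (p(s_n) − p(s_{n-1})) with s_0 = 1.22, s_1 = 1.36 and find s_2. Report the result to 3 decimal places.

p(1.22) = -0.96763, p(1.36) = 0.19882
s_2 = 1.36000 − 0.19882·(1.36000 − 1.22000) / (0.19882 − (-0.96763)) = 1.36000 − (0.02784)/(1.16645) = 1.33614

1.336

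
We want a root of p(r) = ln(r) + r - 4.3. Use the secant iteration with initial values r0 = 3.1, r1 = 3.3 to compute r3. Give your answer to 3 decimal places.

p(3.1) = -0.06860, p(3.3) = 0.19392
r2 = 3.30000 − 0.19392·(3.30000 − 3.10000) / (0.19392 − (-0.06860)) = 3.30000 − (0.03878)/(0.26252) = 3.15226
p(3.15226) = 0.00038
r3 = 3.15226 − 0.00038·(3.15226 − 3.30000) / (0.00038 − 0.19392) = 3.15226 − (-0.00006)/(-0.19354) = 3.15197

3.152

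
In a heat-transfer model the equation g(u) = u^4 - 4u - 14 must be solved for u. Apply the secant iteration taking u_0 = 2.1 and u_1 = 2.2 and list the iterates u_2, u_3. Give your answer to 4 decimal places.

2.1825, 2.1836

g(2.1) = -2.951900, g(2.2) = 0.625600
u_2 = 2.200000 − 0.625600·(2.200000 − 2.100000) / (0.625600 − (-2.951900)) = 2.200000 − (0.062560)/(3.577500) = 2.182513
g(2.182513) = -0.040428
u_3 = 2.182513 − (-0.040428)·(2.182513 − 2.200000) / (-0.040428 − 0.625600) = 2.182513 − (0.000707)/(-0.666028) = 2.183574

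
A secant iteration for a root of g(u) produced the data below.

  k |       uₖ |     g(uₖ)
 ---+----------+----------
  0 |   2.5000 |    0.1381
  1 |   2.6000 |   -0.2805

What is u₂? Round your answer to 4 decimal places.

2.5330

u₂ = 2.6000 − (-0.2805)·(2.6000 − 2.5000) / (-0.2805 − 0.1381)
   = 2.6000 − (-0.028050)/(-0.418600) = 2.532991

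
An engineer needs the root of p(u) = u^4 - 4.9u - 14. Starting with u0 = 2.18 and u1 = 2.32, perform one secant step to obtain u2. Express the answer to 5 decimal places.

p(2.18) = -2.0966942, p(2.32) = 3.6022298
u2 = 2.3200000 − 3.6022298·(2.3200000 − 2.1800000) / (3.6022298 − (-2.0966942)) = 2.3200000 − (0.5043122)/(5.6989240) = 2.2315075

2.23151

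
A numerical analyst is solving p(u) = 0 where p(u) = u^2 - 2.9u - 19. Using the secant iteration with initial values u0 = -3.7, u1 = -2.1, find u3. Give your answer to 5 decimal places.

-3.15237

p(-3.7) = 5.4200000, p(-2.1) = -8.5000000
u2 = -2.1000000 − (-8.5000000)·(-2.1000000 − (-3.7000000)) / (-8.5000000 − 5.4200000) = -2.1000000 − (-13.6000000)/(-13.9200000) = -3.0770115
p(-3.0770115) = -0.6086669
u3 = -3.0770115 − (-0.6086669)·(-3.0770115 − (-2.1000000)) / (-0.6086669 − (-8.5000000)) = -3.0770115 − (0.5946746)/(7.8913331) = -3.1523694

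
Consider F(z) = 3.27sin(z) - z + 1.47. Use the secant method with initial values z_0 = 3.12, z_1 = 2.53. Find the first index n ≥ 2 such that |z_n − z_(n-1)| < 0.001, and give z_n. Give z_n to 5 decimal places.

n = 4, z_n = 2.74204

F(3.12) = -1.5793975, F(2.53) = 0.8175429
z_2 = 2.5300000 − 0.8175429·(-0.5900000)/(2.3969404) = 2.7312358;  |Δ| = 0.2012358
F(2.7312358) = 0.0432867
z_3 = 2.7312358 − 0.0432867·(0.2012358)/(-0.7742563) = 2.7424864;  |Δ| = 0.0112506
F(2.7424864) = -0.0017808
z_4 = 2.7424864 − (-0.0017808)·(0.0112506)/(-0.0450675) = 2.7420418;  |Δ| = 0.0004446
|z_4 − z_3| = 0.0004446 < 0.001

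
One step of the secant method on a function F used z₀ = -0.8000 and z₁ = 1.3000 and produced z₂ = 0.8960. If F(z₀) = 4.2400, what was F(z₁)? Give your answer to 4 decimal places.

The secant line through (-0.8000, 4.2400) and (1.3000, F(z₁)) crosses zero at z₂ = 0.8960.
So (-0.8000, 4.2400), (1.3000, F(z₁)), (0.8960, 0) are collinear:
F(z₁) = 4.2400 · (1.3000 − 0.8960) / (-0.8000 − 0.8960) = 4.2400 · (0.404000)/(-1.696000) = -1.010000

-1.0100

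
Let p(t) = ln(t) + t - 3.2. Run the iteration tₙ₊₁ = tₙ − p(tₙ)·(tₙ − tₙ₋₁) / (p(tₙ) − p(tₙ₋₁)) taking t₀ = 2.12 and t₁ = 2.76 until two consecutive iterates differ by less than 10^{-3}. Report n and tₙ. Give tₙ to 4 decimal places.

p(2.12) = -0.328584, p(2.76) = 0.575231
t₂ = 2.760000 − 0.575231·(0.640000)/(0.903815) = 2.352673;  |Δ| = 0.407327
p(2.352673) = 0.008226
t₃ = 2.352673 − 0.008226·(-0.407327)/(-0.567005) = 2.346764;  |Δ| = 0.005909
p(2.346764) = -0.000198
t₄ = 2.346764 − (-0.000198)·(-0.005909)/(-0.008424) = 2.346903;  |Δ| = 0.000139
|t₄ − t₃| = 0.000139 < 10^{-3}

n = 4, tₙ = 2.3469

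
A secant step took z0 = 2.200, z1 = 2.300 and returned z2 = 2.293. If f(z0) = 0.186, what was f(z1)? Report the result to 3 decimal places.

-0.014

The secant line through (2.200, 0.186) and (2.300, f(z1)) crosses zero at z2 = 2.293.
So (2.200, 0.186), (2.300, f(z1)), (2.293, 0) are collinear:
f(z1) = 0.186 · (2.300 − 2.293) / (2.200 − 2.293) = 0.186 · (0.00700)/(-0.09300) = -0.01400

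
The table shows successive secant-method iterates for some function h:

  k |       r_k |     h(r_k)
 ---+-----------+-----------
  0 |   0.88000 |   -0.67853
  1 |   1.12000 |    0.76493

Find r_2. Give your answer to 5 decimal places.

0.99282

r_2 = 1.12000 − 0.76493·(1.12000 − 0.88000) / (0.76493 − (-0.67853))
   = 1.12000 − (0.1835832)/(1.4434600) = 0.9928173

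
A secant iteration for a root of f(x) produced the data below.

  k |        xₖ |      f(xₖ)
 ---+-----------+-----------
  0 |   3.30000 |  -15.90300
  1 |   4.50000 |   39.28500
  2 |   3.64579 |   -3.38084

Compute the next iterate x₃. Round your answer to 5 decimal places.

3.71348

x₃ = 3.64579 − (-3.38084)·(3.64579 − 4.50000) / (-3.38084 − 39.28500)
   = 3.64579 − (2.8879473)/(-42.6658400) = 3.7134776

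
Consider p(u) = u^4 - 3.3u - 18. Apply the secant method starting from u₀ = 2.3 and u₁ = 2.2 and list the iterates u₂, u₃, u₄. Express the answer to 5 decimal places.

2.24338, 2.24522, 2.24516

p(2.3) = 2.3941000, p(2.2) = -1.8344000
u₂ = 2.2000000 − (-1.8344000)·(2.2000000 − 2.3000000) / (-1.8344000 − 2.3941000) = 2.2000000 − (0.1834400)/(-4.2285000) = 2.2433818
p(2.2433818) = -0.0744670
u₃ = 2.2433818 − (-0.0744670)·(2.2433818 − 2.2000000) / (-0.0744670 − (-1.8344000)) = 2.2433818 − (-0.0032305)/(1.7599330) = 2.2452174
p(2.2452174) = 0.0024755
u₄ = 2.2452174 − 0.0024755·(2.2452174 − 2.2433818) / (0.0024755 − (-0.0744670)) = 2.2452174 − (0.0000045)/(0.0769425) = 2.2451583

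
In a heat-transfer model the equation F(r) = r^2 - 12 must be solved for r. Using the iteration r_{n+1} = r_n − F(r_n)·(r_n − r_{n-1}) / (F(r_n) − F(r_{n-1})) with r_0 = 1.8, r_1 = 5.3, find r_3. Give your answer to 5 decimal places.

F(1.8) = -8.7600000, F(5.3) = 16.0900000
r_2 = 5.3000000 − 16.0900000·(5.3000000 − 1.8000000) / (16.0900000 − (-8.7600000)) = 5.3000000 − (56.3150000)/(24.8500000) = 3.0338028
F(3.0338028) = -2.7960405
r_3 = 3.0338028 − (-2.7960405)·(3.0338028 − 5.3000000) / (-2.7960405 − 16.0900000) = 3.0338028 − (6.3363790)/(-18.8860405) = 3.3693088

3.36931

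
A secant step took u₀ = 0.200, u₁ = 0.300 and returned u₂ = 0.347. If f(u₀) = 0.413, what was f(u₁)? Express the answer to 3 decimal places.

The secant line through (0.200, 0.413) and (0.300, f(u₁)) crosses zero at u₂ = 0.347.
So (0.200, 0.413), (0.300, f(u₁)), (0.347, 0) are collinear:
f(u₁) = 0.413 · (0.300 − 0.347) / (0.200 − 0.347) = 0.413 · (-0.04700)/(-0.14700) = 0.13205

0.132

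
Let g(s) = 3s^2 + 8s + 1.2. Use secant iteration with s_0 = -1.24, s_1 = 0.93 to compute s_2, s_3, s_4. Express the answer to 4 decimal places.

g(-1.24) = -4.107200, g(0.93) = 11.234700
s_2 = 0.930000 − 11.234700·(0.930000 − (-1.240000)) / (11.234700 − (-4.107200)) = 0.930000 − (24.379299)/(15.341900) = -0.659066
g(-0.659066) = -2.769426
s_3 = -0.659066 − (-2.769426)·(-0.659066 − 0.930000) / (-2.769426 − 11.234700) = -0.659066 − (4.400802)/(-14.004126) = -0.344816
g(-0.344816) = -1.201834
s_4 = -0.344816 − (-1.201834)·(-0.344816 − (-0.659066)) / (-1.201834 − (-2.769426)) = -0.344816 − (-0.377677)/(1.567592) = -0.103888

-0.6591, -0.3448, -0.1039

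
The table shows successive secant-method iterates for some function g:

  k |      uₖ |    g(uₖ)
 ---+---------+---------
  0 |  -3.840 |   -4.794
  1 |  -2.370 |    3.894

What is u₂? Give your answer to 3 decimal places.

u₂ = -2.370 − 3.894·(-2.370 − (-3.840)) / (3.894 − (-4.794))
   = -2.370 − (5.72418)/(8.68800) = -3.02886

-3.029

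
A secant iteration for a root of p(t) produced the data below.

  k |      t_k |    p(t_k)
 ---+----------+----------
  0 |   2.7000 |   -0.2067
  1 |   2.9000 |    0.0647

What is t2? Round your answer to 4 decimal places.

t2 = 2.9000 − 0.0647·(2.9000 − 2.7000) / (0.0647 − (-0.2067))
   = 2.9000 − (0.012940)/(0.271400) = 2.852321

2.8523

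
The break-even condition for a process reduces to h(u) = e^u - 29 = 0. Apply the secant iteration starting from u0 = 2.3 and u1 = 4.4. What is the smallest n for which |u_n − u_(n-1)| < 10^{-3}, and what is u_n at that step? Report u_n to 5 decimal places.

n = 7, u_n = 3.36730

h(2.3) = -19.0258175, h(4.4) = 52.4508687
u2 = 4.4000000 − 52.4508687·(2.1000000)/(71.4766862) = 2.8589825;  |Δ| = 1.5410175
h(2.8589825) = -11.5562311
u3 = 2.8589825 − (-11.5562311)·(-1.5410175)/(-64.0070998) = 3.1372072;  |Δ| = 0.2782247
h(3.1372072) = -5.9605682
u4 = 3.1372072 − (-5.9605682)·(0.2782247)/(5.5956629) = 3.4335755;  |Δ| = 0.2963683
h(3.4335755) = 1.9872392
u5 = 3.4335755 − 1.9872392·(0.2963683)/(7.9478074) = 3.3594727;  |Δ| = 0.0741028
h(3.3594727) = -0.2259860
u6 = 3.3594727 − (-0.2259860)·(-0.0741028)/(-2.2132251) = 3.3670391;  |Δ| = 0.0075664
h(3.3670391) = -0.0074439
u7 = 3.3670391 − (-0.0074439)·(0.0075664)/(0.2185420) = 3.3672968;  |Δ| = 0.0002577
|u7 − u6| = 0.0002577 < 10^{-3}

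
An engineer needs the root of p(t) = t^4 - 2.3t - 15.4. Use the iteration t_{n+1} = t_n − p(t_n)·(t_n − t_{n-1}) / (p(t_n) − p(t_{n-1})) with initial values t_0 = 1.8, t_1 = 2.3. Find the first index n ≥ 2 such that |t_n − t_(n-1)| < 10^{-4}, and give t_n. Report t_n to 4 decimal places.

n = 6, t_n = 2.1221

p(1.8) = -9.042400, p(2.3) = 7.294100
t_2 = 2.300000 − 7.294100·(0.500000)/(16.336500) = 2.076755;  |Δ| = 0.223245
p(2.076755) = -1.575349
t_3 = 2.076755 − (-1.575349)·(-0.223245)/(-8.869449) = 2.116406;  |Δ| = 0.039652
p(2.116406) = -0.204720
t_4 = 2.116406 − (-0.204720)·(0.039652)/(1.370629) = 2.122329;  |Δ| = 0.005922
p(2.122329) = 0.007177
t_5 = 2.122329 − 0.007177·(0.005922)/(0.211897) = 2.122128;  |Δ| = 0.000201
p(2.122128) = -0.000031
t_6 = 2.122128 − (-0.000031)·(-0.000201)/(-0.007208) = 2.122129;  |Δ| = 0.000001
|t_6 − t_5| = 0.000001 < 10^{-4}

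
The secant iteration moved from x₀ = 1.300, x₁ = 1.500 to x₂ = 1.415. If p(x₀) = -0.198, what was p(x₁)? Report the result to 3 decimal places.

0.146

The secant line through (1.300, -0.198) and (1.500, p(x₁)) crosses zero at x₂ = 1.415.
So (1.300, -0.198), (1.500, p(x₁)), (1.415, 0) are collinear:
p(x₁) = -0.198 · (1.500 − 1.415) / (1.300 − 1.415) = -0.198 · (0.08500)/(-0.11500) = 0.14635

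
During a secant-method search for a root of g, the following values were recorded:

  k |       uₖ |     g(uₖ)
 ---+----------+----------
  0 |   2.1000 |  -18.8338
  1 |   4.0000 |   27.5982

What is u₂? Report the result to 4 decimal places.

2.8707

u₂ = 4.0000 − 27.5982·(4.0000 − 2.1000) / (27.5982 − (-18.8338))
   = 4.0000 − (52.436580)/(46.432000) = 2.870680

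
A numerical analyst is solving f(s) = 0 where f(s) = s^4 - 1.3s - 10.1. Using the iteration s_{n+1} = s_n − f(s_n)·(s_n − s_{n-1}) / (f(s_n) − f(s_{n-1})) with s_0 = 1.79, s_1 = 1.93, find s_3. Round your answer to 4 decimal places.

f(1.79) = -2.160743, f(1.93) = 1.265880
s_2 = 1.930000 − 1.265880·(1.930000 − 1.790000) / (1.265880 − (-2.160743)) = 1.930000 − (0.177223)/(3.426623) = 1.878281
f(1.878281) = -0.095420
s_3 = 1.878281 − (-0.095420)·(1.878281 − 1.930000) / (-0.095420 − 1.265880) = 1.878281 − (0.004935)/(-1.361300) = 1.881906

1.8819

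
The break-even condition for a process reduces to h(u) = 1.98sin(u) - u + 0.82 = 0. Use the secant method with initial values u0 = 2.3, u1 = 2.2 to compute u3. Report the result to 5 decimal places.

2.29849

h(2.3) = -0.0035037, h(2.2) = 0.2208229
u2 = 2.2000000 − 0.2208229·(2.2000000 − 2.3000000) / (0.2208229 − (-0.0035037)) = 2.2000000 − (-0.0220823)/(0.2243266) = 2.2984381
h(2.2984381) = 0.0001168
u3 = 2.2984381 − 0.0001168·(2.2984381 − 2.2000000) / (0.0001168 − 0.2208229) = 2.2984381 − (0.0000115)/(-0.2207060) = 2.2984902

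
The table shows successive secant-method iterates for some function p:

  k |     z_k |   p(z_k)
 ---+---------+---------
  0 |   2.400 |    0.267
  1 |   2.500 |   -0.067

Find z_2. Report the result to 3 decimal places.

2.480

z_2 = 2.500 − (-0.067)·(2.500 − 2.400) / (-0.067 − 0.267)
   = 2.500 − (-0.00670)/(-0.33400) = 2.47994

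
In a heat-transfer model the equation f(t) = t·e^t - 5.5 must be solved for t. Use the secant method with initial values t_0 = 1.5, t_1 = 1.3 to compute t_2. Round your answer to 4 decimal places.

f(1.5) = 1.222534, f(1.3) = -0.729914
t_2 = 1.300000 − (-0.729914)·(1.300000 − 1.500000) / (-0.729914 − 1.222534) = 1.300000 − (0.145983)/(-1.952448) = 1.374769

1.3748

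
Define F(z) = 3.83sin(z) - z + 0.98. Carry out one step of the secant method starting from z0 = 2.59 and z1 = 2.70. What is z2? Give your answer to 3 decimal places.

2.681

F(2.59) = 0.39709, F(2.70) = -0.08314
z2 = 2.70000 − (-0.08314)·(2.70000 − 2.59000) / (-0.08314 − 0.39709) = 2.70000 − (-0.00914)/(-0.48022) = 2.68096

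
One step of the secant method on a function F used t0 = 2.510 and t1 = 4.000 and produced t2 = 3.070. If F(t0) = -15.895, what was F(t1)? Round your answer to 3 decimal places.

26.397

The secant line through (2.510, -15.895) and (4.000, F(t1)) crosses zero at t2 = 3.070.
So (2.510, -15.895), (4.000, F(t1)), (3.070, 0) are collinear:
F(t1) = -15.895 · (4.000 − 3.070) / (2.510 − 3.070) = -15.895 · (0.93000)/(-0.56000) = 26.39705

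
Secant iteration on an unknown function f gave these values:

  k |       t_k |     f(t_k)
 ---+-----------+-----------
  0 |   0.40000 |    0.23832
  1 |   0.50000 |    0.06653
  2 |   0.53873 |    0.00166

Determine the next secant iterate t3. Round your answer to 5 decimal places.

0.53972

t3 = 0.53873 − 0.00166·(0.53873 − 0.50000) / (0.00166 − 0.06653)
   = 0.53873 − (0.0000643)/(-0.0648700) = 0.5397211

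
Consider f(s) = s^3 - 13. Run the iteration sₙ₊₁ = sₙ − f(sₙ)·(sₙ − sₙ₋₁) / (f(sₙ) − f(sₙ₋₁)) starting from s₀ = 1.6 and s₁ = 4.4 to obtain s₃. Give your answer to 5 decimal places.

2.10050

f(1.6) = -8.9040000, f(4.4) = 72.1840000
s₂ = 4.4000000 − 72.1840000·(4.4000000 − 1.6000000) / (72.1840000 − (-8.9040000)) = 4.4000000 − (202.1152000)/(81.0880000) = 1.9074586
f(1.9074586) = -6.0599063
s₃ = 1.9074586 − (-6.0599063)·(1.9074586 − 4.4000000) / (-6.0599063 − 72.1840000) = 1.9074586 − (15.1045674)/(-78.2439063) = 2.1005032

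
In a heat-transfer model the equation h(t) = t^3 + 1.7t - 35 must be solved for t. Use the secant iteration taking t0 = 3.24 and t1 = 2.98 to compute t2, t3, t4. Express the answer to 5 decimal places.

3.09292, 3.09819, 3.09800

h(3.24) = 4.5202240, h(2.98) = -3.4704080
t2 = 2.9800000 − (-3.4704080)·(2.9800000 − 3.2400000) / (-3.4704080 − 4.5202240) = 2.9800000 − (0.9023061)/(-7.9906320) = 3.0929205
h(3.0929205) = -0.1546717
t3 = 3.0929205 − (-0.1546717)·(3.0929205 − 2.9800000) / (-0.1546717 − (-3.4704080)) = 3.0929205 − (-0.0174656)/(3.3157363) = 3.0981880
h(3.0981880) = 0.0057095
t4 = 3.0981880 − 0.0057095·(3.0981880 − 3.0929205) / (0.0057095 − (-0.1546717)) = 3.0981880 − (0.0000301)/(0.1603812) = 3.0980005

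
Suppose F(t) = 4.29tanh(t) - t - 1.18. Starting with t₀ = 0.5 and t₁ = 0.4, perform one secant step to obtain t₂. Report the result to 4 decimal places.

F(0.5) = 0.302483, F(0.4) = 0.049981
t₂ = 0.400000 − 0.049981·(0.400000 − 0.500000) / (0.049981 − 0.302483) = 0.400000 − (-0.004998)/(-0.252502) = 0.380206

0.3802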